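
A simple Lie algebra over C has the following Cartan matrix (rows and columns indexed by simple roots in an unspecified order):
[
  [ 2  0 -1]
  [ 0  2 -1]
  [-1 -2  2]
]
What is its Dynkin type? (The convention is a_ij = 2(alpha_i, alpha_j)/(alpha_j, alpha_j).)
B_3

The matrix has rank 3 with 2's on the diagonal. Reading the off-diagonal entries as Dynkin edges (a single edge where a_ij = a_ji = -1; a double or triple edge where a_ij * a_ji = 2 or 3), the diagram is a chain of 3 nodes with a double edge at one end; the terminal node there is the unique short simple root (B_3). One simple-root ordering that puts it in standard form is (alpha_1, alpha_3, alpha_2). So the algebra is type B_3, i.e. so(7).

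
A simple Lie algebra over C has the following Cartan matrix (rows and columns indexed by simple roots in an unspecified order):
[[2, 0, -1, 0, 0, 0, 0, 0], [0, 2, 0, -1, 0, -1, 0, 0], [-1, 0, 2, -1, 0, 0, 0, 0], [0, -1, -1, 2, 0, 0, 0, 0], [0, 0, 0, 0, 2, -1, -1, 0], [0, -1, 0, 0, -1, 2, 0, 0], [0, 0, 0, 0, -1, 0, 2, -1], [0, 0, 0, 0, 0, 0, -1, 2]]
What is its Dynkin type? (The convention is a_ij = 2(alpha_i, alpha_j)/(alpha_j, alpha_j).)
A_8 (sl(9))

The matrix has rank 8 with 2's on the diagonal. Reading the off-diagonal entries as Dynkin edges (a single edge where a_ij = a_ji = -1; a double or triple edge where a_ij * a_ji = 2 or 3), the diagram is a chain of 8 nodes with single edges (A_8). One simple-root ordering that puts it in standard form is (alpha_8, alpha_7, alpha_5, alpha_6, alpha_2, alpha_4, alpha_3, alpha_1). So the algebra is type A_8, i.e. sl(9).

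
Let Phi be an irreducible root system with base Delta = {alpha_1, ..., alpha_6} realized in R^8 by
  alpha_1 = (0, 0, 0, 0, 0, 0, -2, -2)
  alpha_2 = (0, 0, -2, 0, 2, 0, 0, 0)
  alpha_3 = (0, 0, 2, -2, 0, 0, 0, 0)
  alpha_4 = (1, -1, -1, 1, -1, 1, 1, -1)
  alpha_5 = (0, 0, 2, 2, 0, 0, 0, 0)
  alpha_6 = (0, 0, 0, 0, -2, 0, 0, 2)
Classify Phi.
Compute the Cartan integers a_ij = 2(alpha_i, alpha_j)/(alpha_j, alpha_j); the resulting 6x6 Cartan matrix is
[[2, 0, 0, 0, 0, -1], [0, 2, -1, 0, -1, -1], [0, -1, 2, -1, 0, 0], [0, 0, -1, 2, 0, 0], [0, -1, 0, 0, 2, 0], [-1, -1, 0, 0, 0, 2]].
All simple roots have the same length, so the diagram is simply laced. The associated Dynkin diagram is a chain of 5 nodes with one extra node attached to the third node from one end (E_6), so the type is E_6.

E_6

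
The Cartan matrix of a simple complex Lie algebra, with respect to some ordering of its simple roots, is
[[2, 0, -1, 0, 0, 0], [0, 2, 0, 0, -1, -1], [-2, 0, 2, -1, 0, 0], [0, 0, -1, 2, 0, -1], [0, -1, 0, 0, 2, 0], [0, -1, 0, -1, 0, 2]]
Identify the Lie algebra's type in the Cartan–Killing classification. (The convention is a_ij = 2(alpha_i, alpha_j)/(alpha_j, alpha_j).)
B_6 (so(13))

The matrix has rank 6 with 2's on the diagonal. Reading the off-diagonal entries as Dynkin edges (a single edge where a_ij = a_ji = -1; a double or triple edge where a_ij * a_ji = 2 or 3), the diagram is a chain of 6 nodes with a double edge at one end; the terminal node there is the unique short simple root (B_6). One simple-root ordering that puts it in standard form is (alpha_5, alpha_2, alpha_6, alpha_4, alpha_3, alpha_1). So the algebra is type B_6, i.e. so(13).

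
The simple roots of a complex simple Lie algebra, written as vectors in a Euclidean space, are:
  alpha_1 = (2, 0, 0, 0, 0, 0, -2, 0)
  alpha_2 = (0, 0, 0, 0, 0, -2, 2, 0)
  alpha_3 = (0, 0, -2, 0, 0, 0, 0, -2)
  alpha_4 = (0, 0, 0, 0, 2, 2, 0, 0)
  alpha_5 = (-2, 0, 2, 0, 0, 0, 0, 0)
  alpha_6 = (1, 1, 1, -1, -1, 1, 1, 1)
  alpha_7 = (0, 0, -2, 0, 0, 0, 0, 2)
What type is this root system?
Compute the Cartan integers a_ij = 2(alpha_i, alpha_j)/(alpha_j, alpha_j); the resulting 7x7 Cartan matrix is
[[2, -1, 0, 0, -1, 0, 0], [-1, 2, 0, -1, 0, 0, 0], [0, 0, 2, 0, -1, -1, 0], [0, -1, 0, 2, 0, 0, 0], [-1, 0, -1, 0, 2, 0, -1], [0, 0, -1, 0, 0, 2, 0], [0, 0, 0, 0, -1, 0, 2]].
All simple roots have the same length, so the diagram is simply laced. The associated Dynkin diagram is a chain of 6 nodes with one extra node attached to the third node from one end (E_7), so the type is E_7.

E7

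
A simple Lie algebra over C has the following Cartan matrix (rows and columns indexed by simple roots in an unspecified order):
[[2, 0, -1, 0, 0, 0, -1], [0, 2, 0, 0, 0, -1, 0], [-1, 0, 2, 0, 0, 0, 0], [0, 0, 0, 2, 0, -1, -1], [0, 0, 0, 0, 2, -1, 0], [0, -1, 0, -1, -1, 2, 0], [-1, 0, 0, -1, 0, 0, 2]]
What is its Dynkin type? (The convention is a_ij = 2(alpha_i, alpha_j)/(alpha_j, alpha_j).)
The matrix has rank 7 with 2's on the diagonal. Reading the off-diagonal entries as Dynkin edges (a single edge where a_ij = a_ji = -1; a double or triple edge where a_ij * a_ji = 2 or 3), the diagram is a chain of 5 nodes with a fork of two nodes at one end (D_7). One simple-root ordering that puts it in standard form is (alpha_3, alpha_1, alpha_7, alpha_4, alpha_6, alpha_5, alpha_2). So the algebra is type D_7, i.e. so(14).

D_7 (so(14))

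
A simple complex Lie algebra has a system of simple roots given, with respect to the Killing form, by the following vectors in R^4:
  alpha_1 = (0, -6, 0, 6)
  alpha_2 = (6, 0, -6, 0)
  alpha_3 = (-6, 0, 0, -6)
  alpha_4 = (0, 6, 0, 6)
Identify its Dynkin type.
D4

Compute the Cartan integers a_ij = 2(alpha_i, alpha_j)/(alpha_j, alpha_j); the resulting 4x4 Cartan matrix is
[[2, 0, -1, 0], [0, 2, -1, 0], [-1, -1, 2, -1], [0, 0, -1, 2]].
All simple roots have the same length, so the diagram is simply laced. The associated Dynkin diagram is a chain of 2 nodes with a fork of two nodes at one end (D_4), so the type is D_4 (the algebra so(8)).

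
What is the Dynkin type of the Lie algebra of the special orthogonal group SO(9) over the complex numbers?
type B_4

This is so(9) with 9 odd, which has dimension 9(9-1)/2 = 36 and rank (9-1)/2 = 4. In the classification of classical Lie algebras, the orthogonal algebra so(2n+1) in an odd number of variables has type B_n; here n = 4, so the Dynkin diagram is a chain of 4 nodes with a double edge at one end; the terminal node there is the unique short simple root (B_4). Hence the type is B_4.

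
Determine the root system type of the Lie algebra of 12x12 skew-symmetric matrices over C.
This is so(12) with 12 even, which has dimension 12(12-1)/2 = 66 and rank 12/2 = 6. In the classification of classical Lie algebras, the orthogonal algebra so(2n) in an even number of variables has type D_n; here n = 6, so the Dynkin diagram is a chain of 4 nodes with a fork of two nodes at one end (D_6). Hence the type is D_6.

type D_6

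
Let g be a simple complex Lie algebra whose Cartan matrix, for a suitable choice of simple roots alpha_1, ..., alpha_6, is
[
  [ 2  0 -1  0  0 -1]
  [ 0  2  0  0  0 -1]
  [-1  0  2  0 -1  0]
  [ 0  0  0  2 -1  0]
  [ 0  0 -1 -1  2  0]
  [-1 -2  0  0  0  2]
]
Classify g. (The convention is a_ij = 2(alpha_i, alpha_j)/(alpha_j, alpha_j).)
The matrix has rank 6 with 2's on the diagonal. Reading the off-diagonal entries as Dynkin edges (a single edge where a_ij = a_ji = -1; a double or triple edge where a_ij * a_ji = 2 or 3), the diagram is a chain of 6 nodes with a double edge at one end; the terminal node there is the unique short simple root (B_6). One simple-root ordering that puts it in standard form is (alpha_4, alpha_5, alpha_3, alpha_1, alpha_6, alpha_2). So the algebra is type B_6, i.e. so(13).

B_6 (so(13))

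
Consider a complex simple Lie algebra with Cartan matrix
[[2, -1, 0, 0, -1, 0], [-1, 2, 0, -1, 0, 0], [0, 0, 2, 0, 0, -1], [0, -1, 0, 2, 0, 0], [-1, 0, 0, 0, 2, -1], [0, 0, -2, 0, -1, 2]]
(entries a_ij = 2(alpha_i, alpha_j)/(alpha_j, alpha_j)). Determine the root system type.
B_6 (so(13))

The matrix has rank 6 with 2's on the diagonal. Reading the off-diagonal entries as Dynkin edges (a single edge where a_ij = a_ji = -1; a double or triple edge where a_ij * a_ji = 2 or 3), the diagram is a chain of 6 nodes with a double edge at one end; the terminal node there is the unique short simple root (B_6). One simple-root ordering that puts it in standard form is (alpha_4, alpha_2, alpha_1, alpha_5, alpha_6, alpha_3). So the algebra is type B_6, i.e. so(13).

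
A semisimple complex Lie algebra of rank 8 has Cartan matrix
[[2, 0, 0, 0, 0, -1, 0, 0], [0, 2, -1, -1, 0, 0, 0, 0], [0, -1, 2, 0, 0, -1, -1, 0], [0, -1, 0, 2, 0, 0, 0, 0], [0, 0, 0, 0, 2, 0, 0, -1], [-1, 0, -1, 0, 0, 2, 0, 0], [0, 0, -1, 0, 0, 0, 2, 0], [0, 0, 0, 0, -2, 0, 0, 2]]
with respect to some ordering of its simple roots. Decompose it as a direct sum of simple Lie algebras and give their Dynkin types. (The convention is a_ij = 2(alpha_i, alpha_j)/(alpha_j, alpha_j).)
The diagram associated to this matrix has two connected components: the simple roots {alpha_5, alpha_8} form a chain of 2 nodes with a double edge at one end; the terminal node there is the unique short simple root (B_2), and {alpha_1, alpha_2, alpha_3, alpha_4, alpha_6, alpha_7} form a chain of 5 nodes with one extra node attached to the third node from one end (E_6). A semisimple Lie algebra decomposes uniquely as the direct sum of simple ideals, one per connected component of its Dynkin diagram, so g ≅ B_2 ⊕ E_6 (dimension 10 + 78 = 88).

type B_2 + type E_6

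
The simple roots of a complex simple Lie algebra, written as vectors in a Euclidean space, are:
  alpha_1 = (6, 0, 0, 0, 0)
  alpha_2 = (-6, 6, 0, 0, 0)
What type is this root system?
B_2

Compute the Cartan integers a_ij = 2(alpha_i, alpha_j)/(alpha_j, alpha_j); the resulting 2x2 Cartan matrix is
[[2, -1], [-2, 2]].
The roots have two lengths (squared-length ratio 2:1); the short ones are alpha_{1}. The associated Dynkin diagram is a chain of 2 nodes with a double edge at one end; the terminal node there is the unique short simple root (B_2), so the type is B_2 (the algebra so(5)).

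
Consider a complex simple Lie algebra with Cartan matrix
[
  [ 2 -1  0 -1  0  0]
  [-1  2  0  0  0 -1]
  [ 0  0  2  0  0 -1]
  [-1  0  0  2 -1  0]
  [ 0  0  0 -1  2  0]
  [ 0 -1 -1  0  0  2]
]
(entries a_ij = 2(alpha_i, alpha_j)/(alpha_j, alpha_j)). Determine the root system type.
A_6 (sl(7))

The matrix has rank 6 with 2's on the diagonal. Reading the off-diagonal entries as Dynkin edges (a single edge where a_ij = a_ji = -1; a double or triple edge where a_ij * a_ji = 2 or 3), the diagram is a chain of 6 nodes with single edges (A_6). One simple-root ordering that puts it in standard form is (alpha_5, alpha_4, alpha_1, alpha_2, alpha_6, alpha_3). So the algebra is type A_6, i.e. sl(7).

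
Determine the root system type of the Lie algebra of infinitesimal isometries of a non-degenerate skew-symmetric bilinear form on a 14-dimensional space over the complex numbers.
This is sp(14), which has dimension 14(14+1)/2 = 105 and rank 14/2 = 7. In the classification of classical Lie algebras, the symplectic algebra sp(2n) has type C_n; here n = 7, so the Dynkin diagram is a chain of 7 nodes with a double edge at one end; the terminal node there is the unique long simple root (C_7). Hence the type is C_7.

C7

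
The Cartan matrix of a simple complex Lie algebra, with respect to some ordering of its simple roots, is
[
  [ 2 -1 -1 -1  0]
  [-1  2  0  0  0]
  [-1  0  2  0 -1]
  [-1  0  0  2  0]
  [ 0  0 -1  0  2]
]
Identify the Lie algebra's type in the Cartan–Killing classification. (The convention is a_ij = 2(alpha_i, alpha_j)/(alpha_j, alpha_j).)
D_5 (so(10))

The matrix has rank 5 with 2's on the diagonal. Reading the off-diagonal entries as Dynkin edges (a single edge where a_ij = a_ji = -1; a double or triple edge where a_ij * a_ji = 2 or 3), the diagram is a chain of 3 nodes with a fork of two nodes at one end (D_5). One simple-root ordering that puts it in standard form is (alpha_5, alpha_3, alpha_1, alpha_4, alpha_2). So the algebra is type D_5, i.e. so(10).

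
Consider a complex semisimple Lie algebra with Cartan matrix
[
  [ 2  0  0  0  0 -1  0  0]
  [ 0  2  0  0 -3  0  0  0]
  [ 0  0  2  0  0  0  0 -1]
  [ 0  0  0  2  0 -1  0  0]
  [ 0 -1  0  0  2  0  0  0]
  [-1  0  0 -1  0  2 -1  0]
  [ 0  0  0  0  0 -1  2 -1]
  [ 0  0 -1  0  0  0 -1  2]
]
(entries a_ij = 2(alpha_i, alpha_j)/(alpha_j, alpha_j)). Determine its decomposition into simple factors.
D6 ⊕ G2

The diagram associated to this matrix has two connected components: the simple roots {alpha_1, alpha_3, alpha_4, alpha_6, alpha_7, alpha_8} form a chain of 4 nodes with a fork of two nodes at one end (D_6), and {alpha_2, alpha_5} form two nodes joined by a triple edge (G_2). A semisimple Lie algebra decomposes uniquely as the direct sum of simple ideals, one per connected component of its Dynkin diagram, so g ≅ D_6 ⊕ G_2 (dimension 66 + 14 = 80).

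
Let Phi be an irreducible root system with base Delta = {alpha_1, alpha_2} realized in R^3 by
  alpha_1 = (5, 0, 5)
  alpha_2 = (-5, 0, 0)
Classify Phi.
B2

Compute the Cartan integers a_ij = 2(alpha_i, alpha_j)/(alpha_j, alpha_j); the resulting 2x2 Cartan matrix is
[[2, -2], [-1, 2]].
The roots have two lengths (squared-length ratio 2:1); the short ones are alpha_{2}. The associated Dynkin diagram is a chain of 2 nodes with a double edge at one end; the terminal node there is the unique short simple root (B_2), so the type is B_2 (the algebra so(5)).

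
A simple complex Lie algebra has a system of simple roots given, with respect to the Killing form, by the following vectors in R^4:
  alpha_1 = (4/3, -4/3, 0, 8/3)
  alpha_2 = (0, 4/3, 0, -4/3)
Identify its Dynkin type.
Compute the Cartan integers a_ij = 2(alpha_i, alpha_j)/(alpha_j, alpha_j); the resulting 2x2 Cartan matrix is
[[2, -3], [-1, 2]].
The roots have two lengths (squared-length ratio 3:1); the short ones are alpha_{2}. The associated Dynkin diagram is two nodes joined by a triple edge (G_2), so the type is G_2.

G_2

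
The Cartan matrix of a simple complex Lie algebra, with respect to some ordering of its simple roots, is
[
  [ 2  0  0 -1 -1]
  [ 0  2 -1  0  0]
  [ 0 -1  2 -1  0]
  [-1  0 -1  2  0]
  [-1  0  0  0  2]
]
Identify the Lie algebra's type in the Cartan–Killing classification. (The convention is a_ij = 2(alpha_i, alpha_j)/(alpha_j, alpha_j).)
A5

The matrix has rank 5 with 2's on the diagonal. Reading the off-diagonal entries as Dynkin edges (a single edge where a_ij = a_ji = -1; a double or triple edge where a_ij * a_ji = 2 or 3), the diagram is a chain of 5 nodes with single edges (A_5). One simple-root ordering that puts it in standard form is (alpha_5, alpha_1, alpha_4, alpha_3, alpha_2). So the algebra is type A_5, i.e. sl(6).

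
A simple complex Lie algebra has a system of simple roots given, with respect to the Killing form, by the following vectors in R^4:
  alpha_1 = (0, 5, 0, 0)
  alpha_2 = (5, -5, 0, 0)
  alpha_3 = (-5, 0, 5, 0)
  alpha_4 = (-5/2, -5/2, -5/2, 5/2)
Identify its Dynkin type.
Compute the Cartan integers a_ij = 2(alpha_i, alpha_j)/(alpha_j, alpha_j); the resulting 4x4 Cartan matrix is
[[2, -1, 0, -1], [-2, 2, -1, 0], [0, -1, 2, 0], [-1, 0, 0, 2]].
The roots have two lengths (squared-length ratio 2:1); the short ones are alpha_{1,4}. The associated Dynkin diagram is a chain of 4 nodes with a double edge between the middle two (F_4), so the type is F_4.

F_4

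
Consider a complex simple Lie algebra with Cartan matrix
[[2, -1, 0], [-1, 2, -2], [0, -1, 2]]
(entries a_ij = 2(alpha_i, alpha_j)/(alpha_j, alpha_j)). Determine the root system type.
The matrix has rank 3 with 2's on the diagonal. Reading the off-diagonal entries as Dynkin edges (a single edge where a_ij = a_ji = -1; a double or triple edge where a_ij * a_ji = 2 or 3), the diagram is a chain of 3 nodes with a double edge at one end; the terminal node there is the unique short simple root (B_3). One simple-root ordering that puts it in standard form is (alpha_1, alpha_2, alpha_3). So the algebra is type B_3, i.e. so(7).

B3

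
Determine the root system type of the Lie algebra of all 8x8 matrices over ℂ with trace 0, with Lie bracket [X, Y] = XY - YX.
A_7

This is sl(8), which has dimension 8^2 - 1 = 63 and rank 8 - 1 = 7 (a Cartan subalgebra is the diagonal traceless matrices). In the classification of classical Lie algebras, the special linear algebra sl(n+1) has type A_n; here n = 7, so the Dynkin diagram is a chain of 7 nodes with single edges (A_7). Hence the type is A_7.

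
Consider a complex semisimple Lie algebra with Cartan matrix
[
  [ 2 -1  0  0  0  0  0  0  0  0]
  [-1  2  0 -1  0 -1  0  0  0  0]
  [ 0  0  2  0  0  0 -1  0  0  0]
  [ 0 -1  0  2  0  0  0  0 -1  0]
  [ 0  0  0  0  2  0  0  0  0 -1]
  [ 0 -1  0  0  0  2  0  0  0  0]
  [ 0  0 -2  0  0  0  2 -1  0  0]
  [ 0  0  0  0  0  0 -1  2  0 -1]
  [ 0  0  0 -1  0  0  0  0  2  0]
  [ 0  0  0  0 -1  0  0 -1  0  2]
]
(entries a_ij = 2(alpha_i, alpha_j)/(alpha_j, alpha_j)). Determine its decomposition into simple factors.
B_5 (so(11)) + D_5 (so(10))

The diagram associated to this matrix has two connected components: the simple roots {alpha_3, alpha_5, alpha_7, alpha_8, alpha_10} form a chain of 5 nodes with a double edge at one end; the terminal node there is the unique short simple root (B_5), and {alpha_1, alpha_2, alpha_4, alpha_6, alpha_9} form a chain of 3 nodes with a fork of two nodes at one end (D_5). A semisimple Lie algebra decomposes uniquely as the direct sum of simple ideals, one per connected component of its Dynkin diagram, so g ≅ B_5 ⊕ D_5 (dimension 55 + 45 = 100).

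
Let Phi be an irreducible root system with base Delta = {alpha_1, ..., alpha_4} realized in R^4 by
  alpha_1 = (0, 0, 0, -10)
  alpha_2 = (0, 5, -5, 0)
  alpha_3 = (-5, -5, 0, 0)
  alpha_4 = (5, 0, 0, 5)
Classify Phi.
type C_4

Compute the Cartan integers a_ij = 2(alpha_i, alpha_j)/(alpha_j, alpha_j); the resulting 4x4 Cartan matrix is
[[2, 0, 0, -2], [0, 2, -1, 0], [0, -1, 2, -1], [-1, 0, -1, 2]].
The roots have two lengths (squared-length ratio 2:1); the short ones are alpha_{2,3,4}. The associated Dynkin diagram is a chain of 4 nodes with a double edge at one end; the terminal node there is the unique long simple root (C_4), so the type is C_4 (the algebra sp(8)).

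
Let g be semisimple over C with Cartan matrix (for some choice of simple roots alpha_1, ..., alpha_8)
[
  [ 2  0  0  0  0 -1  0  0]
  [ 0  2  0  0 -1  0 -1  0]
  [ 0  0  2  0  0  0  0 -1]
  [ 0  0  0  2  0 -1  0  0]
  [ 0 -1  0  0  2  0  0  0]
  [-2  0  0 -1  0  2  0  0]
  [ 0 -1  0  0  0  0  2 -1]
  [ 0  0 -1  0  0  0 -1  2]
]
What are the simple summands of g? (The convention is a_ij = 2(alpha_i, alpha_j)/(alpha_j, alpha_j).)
A_5 (sl(6)) + B_3 (so(7))

The diagram associated to this matrix has two connected components: the simple roots {alpha_2, alpha_3, alpha_5, alpha_7, alpha_8} form a chain of 5 nodes with single edges (A_5), and {alpha_1, alpha_4, alpha_6} form a chain of 3 nodes with a double edge at one end; the terminal node there is the unique short simple root (B_3). A semisimple Lie algebra decomposes uniquely as the direct sum of simple ideals, one per connected component of its Dynkin diagram, so g ≅ A_5 ⊕ B_3 (dimension 35 + 21 = 56).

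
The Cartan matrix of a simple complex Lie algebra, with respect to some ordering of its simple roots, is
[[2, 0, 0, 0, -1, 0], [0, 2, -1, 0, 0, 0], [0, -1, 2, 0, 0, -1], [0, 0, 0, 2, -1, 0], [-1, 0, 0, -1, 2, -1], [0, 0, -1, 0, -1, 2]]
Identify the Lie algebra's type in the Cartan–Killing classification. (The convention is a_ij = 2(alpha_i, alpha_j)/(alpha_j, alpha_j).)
D6

The matrix has rank 6 with 2's on the diagonal. Reading the off-diagonal entries as Dynkin edges (a single edge where a_ij = a_ji = -1; a double or triple edge where a_ij * a_ji = 2 or 3), the diagram is a chain of 4 nodes with a fork of two nodes at one end (D_6). One simple-root ordering that puts it in standard form is (alpha_2, alpha_3, alpha_6, alpha_5, alpha_4, alpha_1). So the algebra is type D_6, i.e. so(12).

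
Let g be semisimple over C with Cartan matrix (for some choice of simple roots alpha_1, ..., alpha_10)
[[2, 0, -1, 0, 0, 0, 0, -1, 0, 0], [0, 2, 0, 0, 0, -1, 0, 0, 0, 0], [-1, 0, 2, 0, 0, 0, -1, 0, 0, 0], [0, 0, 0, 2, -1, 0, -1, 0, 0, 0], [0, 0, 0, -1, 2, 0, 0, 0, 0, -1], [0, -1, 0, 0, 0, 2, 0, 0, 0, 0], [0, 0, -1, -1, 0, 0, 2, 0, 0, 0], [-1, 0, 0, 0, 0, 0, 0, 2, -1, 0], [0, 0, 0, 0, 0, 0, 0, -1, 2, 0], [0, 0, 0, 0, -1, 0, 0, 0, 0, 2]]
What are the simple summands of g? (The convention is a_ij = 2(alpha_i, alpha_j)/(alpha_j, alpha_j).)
The diagram associated to this matrix has two connected components: the simple roots {alpha_2, alpha_6} form a chain of 2 nodes with single edges (A_2), and {alpha_1, alpha_3, alpha_4, alpha_5, alpha_7, alpha_8, alpha_9, alpha_10} form a chain of 8 nodes with single edges (A_8). A semisimple Lie algebra decomposes uniquely as the direct sum of simple ideals, one per connected component of its Dynkin diagram, so g ≅ A_2 ⊕ A_8 (dimension 8 + 80 = 88).

A2 ⊕ A8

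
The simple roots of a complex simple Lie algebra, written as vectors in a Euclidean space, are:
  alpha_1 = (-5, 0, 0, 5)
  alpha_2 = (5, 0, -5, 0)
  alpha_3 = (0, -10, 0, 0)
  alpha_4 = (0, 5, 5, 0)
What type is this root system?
C_4

Compute the Cartan integers a_ij = 2(alpha_i, alpha_j)/(alpha_j, alpha_j); the resulting 4x4 Cartan matrix is
[[2, -1, 0, 0], [-1, 2, 0, -1], [0, 0, 2, -2], [0, -1, -1, 2]].
The roots have two lengths (squared-length ratio 2:1); the short ones are alpha_{1,2,4}. The associated Dynkin diagram is a chain of 4 nodes with a double edge at one end; the terminal node there is the unique long simple root (C_4), so the type is C_4 (the algebra sp(8)).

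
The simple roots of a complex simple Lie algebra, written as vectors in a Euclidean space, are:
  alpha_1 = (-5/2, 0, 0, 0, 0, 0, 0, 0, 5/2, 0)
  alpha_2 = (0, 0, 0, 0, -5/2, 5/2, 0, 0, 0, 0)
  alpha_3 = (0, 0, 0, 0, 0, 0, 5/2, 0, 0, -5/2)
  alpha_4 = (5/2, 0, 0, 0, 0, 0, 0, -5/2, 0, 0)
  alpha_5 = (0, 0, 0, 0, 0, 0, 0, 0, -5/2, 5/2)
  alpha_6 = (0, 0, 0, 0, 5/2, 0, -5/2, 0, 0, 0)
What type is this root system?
A6

Compute the Cartan integers a_ij = 2(alpha_i, alpha_j)/(alpha_j, alpha_j); the resulting 6x6 Cartan matrix is
[[2, 0, 0, -1, -1, 0], [0, 2, 0, 0, 0, -1], [0, 0, 2, 0, -1, -1], [-1, 0, 0, 2, 0, 0], [-1, 0, -1, 0, 2, 0], [0, -1, -1, 0, 0, 2]].
All simple roots have the same length, so the diagram is simply laced. The associated Dynkin diagram is a chain of 6 nodes with single edges (A_6), so the type is A_6 (the algebra sl(7)).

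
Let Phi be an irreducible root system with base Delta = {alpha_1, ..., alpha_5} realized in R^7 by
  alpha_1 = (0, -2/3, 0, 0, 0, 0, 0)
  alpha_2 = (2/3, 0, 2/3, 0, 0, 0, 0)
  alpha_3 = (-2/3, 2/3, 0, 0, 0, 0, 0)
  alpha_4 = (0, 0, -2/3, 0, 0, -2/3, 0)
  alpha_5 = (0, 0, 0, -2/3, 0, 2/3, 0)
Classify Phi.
B5

Compute the Cartan integers a_ij = 2(alpha_i, alpha_j)/(alpha_j, alpha_j); the resulting 5x5 Cartan matrix is
[[2, 0, -1, 0, 0], [0, 2, -1, -1, 0], [-2, -1, 2, 0, 0], [0, -1, 0, 2, -1], [0, 0, 0, -1, 2]].
The roots have two lengths (squared-length ratio 2:1); the short ones are alpha_{1}. The associated Dynkin diagram is a chain of 5 nodes with a double edge at one end; the terminal node there is the unique short simple root (B_5), so the type is B_5 (the algebra so(11)).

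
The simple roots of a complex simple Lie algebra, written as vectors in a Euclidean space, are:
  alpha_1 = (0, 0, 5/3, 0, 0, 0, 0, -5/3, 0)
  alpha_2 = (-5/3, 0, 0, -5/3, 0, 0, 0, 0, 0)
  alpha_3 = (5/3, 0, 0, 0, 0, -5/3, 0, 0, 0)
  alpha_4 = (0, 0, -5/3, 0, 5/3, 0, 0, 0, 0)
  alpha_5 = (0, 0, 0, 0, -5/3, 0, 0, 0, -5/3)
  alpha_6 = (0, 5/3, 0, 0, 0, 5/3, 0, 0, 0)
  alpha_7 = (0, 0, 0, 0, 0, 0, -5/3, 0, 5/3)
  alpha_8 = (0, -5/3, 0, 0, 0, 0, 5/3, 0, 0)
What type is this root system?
A_8

Compute the Cartan integers a_ij = 2(alpha_i, alpha_j)/(alpha_j, alpha_j); the resulting 8x8 Cartan matrix is
[[2, 0, 0, -1, 0, 0, 0, 0], [0, 2, -1, 0, 0, 0, 0, 0], [0, -1, 2, 0, 0, -1, 0, 0], [-1, 0, 0, 2, -1, 0, 0, 0], [0, 0, 0, -1, 2, 0, -1, 0], [0, 0, -1, 0, 0, 2, 0, -1], [0, 0, 0, 0, -1, 0, 2, -1], [0, 0, 0, 0, 0, -1, -1, 2]].
All simple roots have the same length, so the diagram is simply laced. The associated Dynkin diagram is a chain of 8 nodes with single edges (A_8), so the type is A_8 (the algebra sl(9)).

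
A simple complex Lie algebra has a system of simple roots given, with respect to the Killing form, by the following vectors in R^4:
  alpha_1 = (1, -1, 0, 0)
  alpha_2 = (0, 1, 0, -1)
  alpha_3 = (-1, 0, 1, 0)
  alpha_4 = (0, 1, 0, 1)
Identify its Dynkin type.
Compute the Cartan integers a_ij = 2(alpha_i, alpha_j)/(alpha_j, alpha_j); the resulting 4x4 Cartan matrix is
[[2, -1, -1, -1], [-1, 2, 0, 0], [-1, 0, 2, 0], [-1, 0, 0, 2]].
All simple roots have the same length, so the diagram is simply laced. The associated Dynkin diagram is a chain of 2 nodes with a fork of two nodes at one end (D_4), so the type is D_4 (the algebra so(8)).

D4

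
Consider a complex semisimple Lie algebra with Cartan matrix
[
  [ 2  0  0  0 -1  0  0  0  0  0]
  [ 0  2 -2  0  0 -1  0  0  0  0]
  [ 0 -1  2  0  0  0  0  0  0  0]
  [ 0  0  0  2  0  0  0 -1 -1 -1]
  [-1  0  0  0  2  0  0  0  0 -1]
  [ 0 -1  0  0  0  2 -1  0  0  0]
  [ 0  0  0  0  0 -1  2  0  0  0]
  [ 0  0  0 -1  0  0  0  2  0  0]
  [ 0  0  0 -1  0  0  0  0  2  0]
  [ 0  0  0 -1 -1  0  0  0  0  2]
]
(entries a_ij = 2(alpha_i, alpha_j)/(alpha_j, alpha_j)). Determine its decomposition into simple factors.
B_4 (so(9)) + D_6 (so(12))

The diagram associated to this matrix has two connected components: the simple roots {alpha_2, alpha_3, alpha_6, alpha_7} form a chain of 4 nodes with a double edge at one end; the terminal node there is the unique short simple root (B_4), and {alpha_1, alpha_4, alpha_5, alpha_8, alpha_9, alpha_10} form a chain of 4 nodes with a fork of two nodes at one end (D_6). A semisimple Lie algebra decomposes uniquely as the direct sum of simple ideals, one per connected component of its Dynkin diagram, so g ≅ B_4 ⊕ D_6 (dimension 36 + 66 = 102).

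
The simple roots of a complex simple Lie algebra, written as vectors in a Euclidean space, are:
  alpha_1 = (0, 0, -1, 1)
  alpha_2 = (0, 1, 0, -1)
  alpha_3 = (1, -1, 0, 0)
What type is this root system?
type A_3

Compute the Cartan integers a_ij = 2(alpha_i, alpha_j)/(alpha_j, alpha_j); the resulting 3x3 Cartan matrix is
[[2, -1, 0], [-1, 2, -1], [0, -1, 2]].
All simple roots have the same length, so the diagram is simply laced. The associated Dynkin diagram is a chain of 3 nodes with single edges (A_3), so the type is A_3 (the algebra sl(4)).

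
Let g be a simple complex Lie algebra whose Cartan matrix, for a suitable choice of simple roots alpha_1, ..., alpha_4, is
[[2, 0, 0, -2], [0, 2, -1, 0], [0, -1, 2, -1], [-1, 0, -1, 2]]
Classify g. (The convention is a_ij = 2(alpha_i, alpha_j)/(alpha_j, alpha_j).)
The matrix has rank 4 with 2's on the diagonal. Reading the off-diagonal entries as Dynkin edges (a single edge where a_ij = a_ji = -1; a double or triple edge where a_ij * a_ji = 2 or 3), the diagram is a chain of 4 nodes with a double edge at one end; the terminal node there is the unique long simple root (C_4). One simple-root ordering that puts it in standard form is (alpha_2, alpha_3, alpha_4, alpha_1). So the algebra is type C_4, i.e. sp(8).

C4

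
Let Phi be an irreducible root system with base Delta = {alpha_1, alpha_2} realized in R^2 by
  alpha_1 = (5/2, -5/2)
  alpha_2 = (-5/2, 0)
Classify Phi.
Compute the Cartan integers a_ij = 2(alpha_i, alpha_j)/(alpha_j, alpha_j); the resulting 2x2 Cartan matrix is
[[2, -2], [-1, 2]].
The roots have two lengths (squared-length ratio 2:1); the short ones are alpha_{2}. The associated Dynkin diagram is a chain of 2 nodes with a double edge at one end; the terminal node there is the unique short simple root (B_2), so the type is B_2 (the algebra so(5)).

B_2 (so(5))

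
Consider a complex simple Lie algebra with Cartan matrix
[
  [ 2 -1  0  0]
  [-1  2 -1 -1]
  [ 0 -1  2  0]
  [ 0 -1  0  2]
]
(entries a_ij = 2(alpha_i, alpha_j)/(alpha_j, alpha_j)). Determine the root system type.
The matrix has rank 4 with 2's on the diagonal. Reading the off-diagonal entries as Dynkin edges (a single edge where a_ij = a_ji = -1; a double or triple edge where a_ij * a_ji = 2 or 3), the diagram is a chain of 2 nodes with a fork of two nodes at one end (D_4). One simple-root ordering that puts it in standard form is (alpha_4, alpha_2, alpha_1, alpha_3). So the algebra is type D_4, i.e. so(8).

type D_4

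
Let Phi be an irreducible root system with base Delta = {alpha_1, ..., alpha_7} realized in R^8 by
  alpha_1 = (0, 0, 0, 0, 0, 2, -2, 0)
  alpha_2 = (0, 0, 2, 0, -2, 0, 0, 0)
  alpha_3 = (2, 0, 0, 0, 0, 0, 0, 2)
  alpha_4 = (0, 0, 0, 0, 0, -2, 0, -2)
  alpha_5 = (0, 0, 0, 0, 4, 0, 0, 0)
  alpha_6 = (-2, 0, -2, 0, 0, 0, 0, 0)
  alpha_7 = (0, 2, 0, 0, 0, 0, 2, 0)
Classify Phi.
Compute the Cartan integers a_ij = 2(alpha_i, alpha_j)/(alpha_j, alpha_j); the resulting 7x7 Cartan matrix is
[[2, 0, 0, -1, 0, 0, -1], [0, 2, 0, 0, -1, -1, 0], [0, 0, 2, -1, 0, -1, 0], [-1, 0, -1, 2, 0, 0, 0], [0, -2, 0, 0, 2, 0, 0], [0, -1, -1, 0, 0, 2, 0], [-1, 0, 0, 0, 0, 0, 2]].
The roots have two lengths (squared-length ratio 2:1); the short ones are alpha_{1,2,3,4,6,7}. The associated Dynkin diagram is a chain of 7 nodes with a double edge at one end; the terminal node there is the unique long simple root (C_7), so the type is C_7 (the algebra sp(14)).

C7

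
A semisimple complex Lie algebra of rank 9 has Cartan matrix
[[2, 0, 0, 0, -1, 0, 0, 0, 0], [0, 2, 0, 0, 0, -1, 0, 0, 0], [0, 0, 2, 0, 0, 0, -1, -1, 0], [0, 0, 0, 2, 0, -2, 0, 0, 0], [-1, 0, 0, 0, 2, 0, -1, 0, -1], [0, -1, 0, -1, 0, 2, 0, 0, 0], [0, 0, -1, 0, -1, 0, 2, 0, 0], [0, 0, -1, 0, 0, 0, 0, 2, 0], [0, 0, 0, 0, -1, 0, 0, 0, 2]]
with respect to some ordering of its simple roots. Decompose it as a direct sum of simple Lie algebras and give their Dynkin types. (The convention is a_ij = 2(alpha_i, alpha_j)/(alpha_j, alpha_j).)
The diagram associated to this matrix has two connected components: the simple roots {alpha_2, alpha_4, alpha_6} form a chain of 3 nodes with a double edge at one end; the terminal node there is the unique long simple root (C_3), and {alpha_1, alpha_3, alpha_5, alpha_7, alpha_8, alpha_9} form a chain of 4 nodes with a fork of two nodes at one end (D_6). A semisimple Lie algebra decomposes uniquely as the direct sum of simple ideals, one per connected component of its Dynkin diagram, so g ≅ C_3 ⊕ D_6 (dimension 21 + 66 = 87).

C_3 ⊕ D_6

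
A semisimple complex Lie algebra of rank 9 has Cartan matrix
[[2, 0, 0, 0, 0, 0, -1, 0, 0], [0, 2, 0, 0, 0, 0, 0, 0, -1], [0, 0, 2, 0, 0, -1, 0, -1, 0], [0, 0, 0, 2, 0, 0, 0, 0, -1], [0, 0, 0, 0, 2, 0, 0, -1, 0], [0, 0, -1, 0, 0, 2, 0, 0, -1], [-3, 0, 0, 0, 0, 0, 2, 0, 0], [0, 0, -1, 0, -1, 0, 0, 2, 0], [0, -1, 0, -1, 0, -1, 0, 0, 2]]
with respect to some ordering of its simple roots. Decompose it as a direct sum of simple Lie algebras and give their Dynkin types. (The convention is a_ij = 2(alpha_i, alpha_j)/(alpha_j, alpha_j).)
The diagram associated to this matrix has two connected components: the simple roots {alpha_2, alpha_3, alpha_4, alpha_5, alpha_6, alpha_8, alpha_9} form a chain of 5 nodes with a fork of two nodes at one end (D_7), and {alpha_1, alpha_7} form two nodes joined by a triple edge (G_2). A semisimple Lie algebra decomposes uniquely as the direct sum of simple ideals, one per connected component of its Dynkin diagram, so g ≅ D_7 ⊕ G_2 (dimension 91 + 14 = 105).

D_7 ⊕ G_2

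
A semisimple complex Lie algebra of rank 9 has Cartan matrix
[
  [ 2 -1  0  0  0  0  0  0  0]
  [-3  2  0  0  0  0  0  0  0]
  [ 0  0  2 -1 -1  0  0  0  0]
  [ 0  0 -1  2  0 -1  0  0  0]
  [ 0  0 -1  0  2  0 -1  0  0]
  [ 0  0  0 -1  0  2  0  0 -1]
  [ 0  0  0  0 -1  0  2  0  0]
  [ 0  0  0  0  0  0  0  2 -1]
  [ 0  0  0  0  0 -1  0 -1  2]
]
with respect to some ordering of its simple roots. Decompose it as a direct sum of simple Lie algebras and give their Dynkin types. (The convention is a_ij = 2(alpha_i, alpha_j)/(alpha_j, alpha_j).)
type A_7 ⊕ type G_2

The diagram associated to this matrix has two connected components: the simple roots {alpha_3, alpha_4, alpha_5, alpha_6, alpha_7, alpha_8, alpha_9} form a chain of 7 nodes with single edges (A_7), and {alpha_1, alpha_2} form two nodes joined by a triple edge (G_2). A semisimple Lie algebra decomposes uniquely as the direct sum of simple ideals, one per connected component of its Dynkin diagram, so g ≅ A_7 ⊕ G_2 (dimension 63 + 14 = 77).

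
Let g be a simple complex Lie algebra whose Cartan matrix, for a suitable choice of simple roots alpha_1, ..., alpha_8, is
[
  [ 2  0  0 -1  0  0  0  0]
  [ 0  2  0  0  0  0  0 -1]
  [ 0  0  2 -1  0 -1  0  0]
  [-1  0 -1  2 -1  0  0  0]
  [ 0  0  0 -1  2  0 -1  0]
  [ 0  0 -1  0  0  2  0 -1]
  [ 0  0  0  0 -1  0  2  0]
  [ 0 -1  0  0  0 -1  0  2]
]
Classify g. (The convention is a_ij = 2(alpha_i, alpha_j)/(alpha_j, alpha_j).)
The matrix has rank 8 with 2's on the diagonal. Reading the off-diagonal entries as Dynkin edges (a single edge where a_ij = a_ji = -1; a double or triple edge where a_ij * a_ji = 2 or 3), the diagram is a chain of 7 nodes with one extra node attached to the third node from one end (E_8). One simple-root ordering that puts it in standard form is (alpha_7, alpha_1, alpha_5, alpha_4, alpha_3, alpha_6, alpha_8, alpha_2). So the algebra is type E_8.

E8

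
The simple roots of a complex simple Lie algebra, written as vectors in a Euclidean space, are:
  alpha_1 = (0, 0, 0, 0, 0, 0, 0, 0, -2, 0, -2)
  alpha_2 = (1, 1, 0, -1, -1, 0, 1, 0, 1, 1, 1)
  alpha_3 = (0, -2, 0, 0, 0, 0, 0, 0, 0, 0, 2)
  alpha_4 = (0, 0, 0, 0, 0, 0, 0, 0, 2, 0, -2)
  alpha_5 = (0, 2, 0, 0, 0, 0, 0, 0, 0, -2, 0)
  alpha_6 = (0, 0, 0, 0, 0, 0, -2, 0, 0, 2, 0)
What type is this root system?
E_6

Compute the Cartan integers a_ij = 2(alpha_i, alpha_j)/(alpha_j, alpha_j); the resulting 6x6 Cartan matrix is
[[2, -1, -1, 0, 0, 0], [-1, 2, 0, 0, 0, 0], [-1, 0, 2, -1, -1, 0], [0, 0, -1, 2, 0, 0], [0, 0, -1, 0, 2, -1], [0, 0, 0, 0, -1, 2]].
All simple roots have the same length, so the diagram is simply laced. The associated Dynkin diagram is a chain of 5 nodes with one extra node attached to the third node from one end (E_6), so the type is E_6.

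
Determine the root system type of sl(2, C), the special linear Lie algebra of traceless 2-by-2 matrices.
This is sl(2), which has dimension 2^2 - 1 = 3 and rank 2 - 1 = 1 (a Cartan subalgebra is the diagonal traceless matrices). In the classification of classical Lie algebras, the special linear algebra sl(n+1) has type A_n; here n = 1, so the Dynkin diagram is a chain of 1 nodes with single edges (A_1). Hence the type is A_1.

A_1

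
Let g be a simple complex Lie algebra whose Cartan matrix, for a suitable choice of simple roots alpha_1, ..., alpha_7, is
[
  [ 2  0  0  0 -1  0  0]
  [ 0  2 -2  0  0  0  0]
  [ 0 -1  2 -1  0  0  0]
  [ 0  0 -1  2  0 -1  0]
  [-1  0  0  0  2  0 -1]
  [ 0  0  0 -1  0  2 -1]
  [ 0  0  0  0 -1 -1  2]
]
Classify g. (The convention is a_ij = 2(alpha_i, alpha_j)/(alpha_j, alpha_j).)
C_7

The matrix has rank 7 with 2's on the diagonal. Reading the off-diagonal entries as Dynkin edges (a single edge where a_ij = a_ji = -1; a double or triple edge where a_ij * a_ji = 2 or 3), the diagram is a chain of 7 nodes with a double edge at one end; the terminal node there is the unique long simple root (C_7). One simple-root ordering that puts it in standard form is (alpha_1, alpha_5, alpha_7, alpha_6, alpha_4, alpha_3, alpha_2). So the algebra is type C_7, i.e. sp(14).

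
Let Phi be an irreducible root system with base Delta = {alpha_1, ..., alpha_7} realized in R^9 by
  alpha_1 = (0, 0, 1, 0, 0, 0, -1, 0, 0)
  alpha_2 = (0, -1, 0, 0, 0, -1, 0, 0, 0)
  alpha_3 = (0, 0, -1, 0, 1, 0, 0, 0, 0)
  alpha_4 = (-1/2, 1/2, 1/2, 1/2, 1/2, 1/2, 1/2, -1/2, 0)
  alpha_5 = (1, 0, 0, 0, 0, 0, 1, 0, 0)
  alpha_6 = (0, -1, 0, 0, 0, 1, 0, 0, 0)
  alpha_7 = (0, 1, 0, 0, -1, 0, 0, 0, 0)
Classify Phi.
E7

Compute the Cartan integers a_ij = 2(alpha_i, alpha_j)/(alpha_j, alpha_j); the resulting 7x7 Cartan matrix is
[[2, 0, -1, 0, -1, 0, 0], [0, 2, 0, -1, 0, 0, -1], [-1, 0, 2, 0, 0, 0, -1], [0, -1, 0, 2, 0, 0, 0], [-1, 0, 0, 0, 2, 0, 0], [0, 0, 0, 0, 0, 2, -1], [0, -1, -1, 0, 0, -1, 2]].
All simple roots have the same length, so the diagram is simply laced. The associated Dynkin diagram is a chain of 6 nodes with one extra node attached to the third node from one end (E_7), so the type is E_7.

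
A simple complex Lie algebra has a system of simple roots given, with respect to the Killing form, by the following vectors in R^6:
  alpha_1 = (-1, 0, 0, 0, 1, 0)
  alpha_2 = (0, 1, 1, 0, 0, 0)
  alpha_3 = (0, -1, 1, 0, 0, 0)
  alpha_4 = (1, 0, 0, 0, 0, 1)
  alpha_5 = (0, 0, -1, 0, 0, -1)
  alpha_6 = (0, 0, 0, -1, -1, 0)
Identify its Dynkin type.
Compute the Cartan integers a_ij = 2(alpha_i, alpha_j)/(alpha_j, alpha_j); the resulting 6x6 Cartan matrix is
[[2, 0, 0, -1, 0, -1], [0, 2, 0, 0, -1, 0], [0, 0, 2, 0, -1, 0], [-1, 0, 0, 2, -1, 0], [0, -1, -1, -1, 2, 0], [-1, 0, 0, 0, 0, 2]].
All simple roots have the same length, so the diagram is simply laced. The associated Dynkin diagram is a chain of 4 nodes with a fork of two nodes at one end (D_6), so the type is D_6 (the algebra so(12)).

type D_6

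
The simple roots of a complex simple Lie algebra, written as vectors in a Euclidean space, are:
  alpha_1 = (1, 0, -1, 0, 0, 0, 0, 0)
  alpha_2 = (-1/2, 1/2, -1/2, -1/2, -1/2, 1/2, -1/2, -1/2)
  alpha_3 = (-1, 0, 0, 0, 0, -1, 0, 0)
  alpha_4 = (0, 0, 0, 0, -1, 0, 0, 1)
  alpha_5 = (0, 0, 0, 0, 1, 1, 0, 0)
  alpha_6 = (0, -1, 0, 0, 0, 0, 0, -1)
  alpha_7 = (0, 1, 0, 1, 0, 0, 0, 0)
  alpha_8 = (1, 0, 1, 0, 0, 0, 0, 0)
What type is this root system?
Compute the Cartan integers a_ij = 2(alpha_i, alpha_j)/(alpha_j, alpha_j); the resulting 8x8 Cartan matrix is
[[2, 0, -1, 0, 0, 0, 0, 0], [0, 2, 0, 0, 0, 0, 0, -1], [-1, 0, 2, 0, -1, 0, 0, -1], [0, 0, 0, 2, -1, -1, 0, 0], [0, 0, -1, -1, 2, 0, 0, 0], [0, 0, 0, -1, 0, 2, -1, 0], [0, 0, 0, 0, 0, -1, 2, 0], [0, -1, -1, 0, 0, 0, 0, 2]].
All simple roots have the same length, so the diagram is simply laced. The associated Dynkin diagram is a chain of 7 nodes with one extra node attached to the third node from one end (E_8), so the type is E_8.

E8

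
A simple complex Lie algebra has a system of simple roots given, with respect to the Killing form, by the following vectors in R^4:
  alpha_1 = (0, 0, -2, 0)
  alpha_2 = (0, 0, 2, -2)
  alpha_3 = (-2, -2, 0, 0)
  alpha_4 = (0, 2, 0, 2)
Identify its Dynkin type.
Compute the Cartan integers a_ij = 2(alpha_i, alpha_j)/(alpha_j, alpha_j); the resulting 4x4 Cartan matrix is
[[2, -1, 0, 0], [-2, 2, 0, -1], [0, 0, 2, -1], [0, -1, -1, 2]].
The roots have two lengths (squared-length ratio 2:1); the short ones are alpha_{1}. The associated Dynkin diagram is a chain of 4 nodes with a double edge at one end; the terminal node there is the unique short simple root (B_4), so the type is B_4 (the algebra so(9)).

B_4 (so(9))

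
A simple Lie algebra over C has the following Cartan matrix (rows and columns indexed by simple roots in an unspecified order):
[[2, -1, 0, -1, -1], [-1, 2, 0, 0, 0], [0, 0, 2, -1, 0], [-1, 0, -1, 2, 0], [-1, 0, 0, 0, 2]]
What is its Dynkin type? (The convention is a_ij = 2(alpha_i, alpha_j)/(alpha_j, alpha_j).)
D_5

The matrix has rank 5 with 2's on the diagonal. Reading the off-diagonal entries as Dynkin edges (a single edge where a_ij = a_ji = -1; a double or triple edge where a_ij * a_ji = 2 or 3), the diagram is a chain of 3 nodes with a fork of two nodes at one end (D_5). One simple-root ordering that puts it in standard form is (alpha_3, alpha_4, alpha_1, alpha_5, alpha_2). So the algebra is type D_5, i.e. so(10).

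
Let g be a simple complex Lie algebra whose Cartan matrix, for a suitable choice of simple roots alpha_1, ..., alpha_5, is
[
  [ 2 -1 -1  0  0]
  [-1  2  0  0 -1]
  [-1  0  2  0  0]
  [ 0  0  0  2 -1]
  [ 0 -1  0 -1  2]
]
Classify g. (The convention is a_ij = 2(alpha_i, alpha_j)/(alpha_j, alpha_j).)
type A_5

The matrix has rank 5 with 2's on the diagonal. Reading the off-diagonal entries as Dynkin edges (a single edge where a_ij = a_ji = -1; a double or triple edge where a_ij * a_ji = 2 or 3), the diagram is a chain of 5 nodes with single edges (A_5). One simple-root ordering that puts it in standard form is (alpha_3, alpha_1, alpha_2, alpha_5, alpha_4). So the algebra is type A_5, i.e. sl(6).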